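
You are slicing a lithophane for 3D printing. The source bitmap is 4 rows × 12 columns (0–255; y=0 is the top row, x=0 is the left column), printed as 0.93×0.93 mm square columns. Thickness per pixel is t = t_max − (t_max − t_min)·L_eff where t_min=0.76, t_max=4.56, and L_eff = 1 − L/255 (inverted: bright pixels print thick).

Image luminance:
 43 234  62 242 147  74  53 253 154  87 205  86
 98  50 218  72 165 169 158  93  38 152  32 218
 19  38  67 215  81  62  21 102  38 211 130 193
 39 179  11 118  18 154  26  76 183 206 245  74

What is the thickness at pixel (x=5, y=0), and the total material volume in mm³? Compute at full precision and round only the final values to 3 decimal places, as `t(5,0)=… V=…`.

span = t_max - t_min = 4.56 - 0.76 = 3.800
L(5,0) = 74, L_eff = 1 - 74/255 = 0.709804 (inverted)
t(5,0) = 4.56 - 3.800·0.709804 = 1.863
Σt over all 4·12 pixels = 153083/1275 ≈ 120.0650980
V = pitch²·Σt = 0.93²·153083/1275 = 103.844

t(5,0)=1.863 V=103.844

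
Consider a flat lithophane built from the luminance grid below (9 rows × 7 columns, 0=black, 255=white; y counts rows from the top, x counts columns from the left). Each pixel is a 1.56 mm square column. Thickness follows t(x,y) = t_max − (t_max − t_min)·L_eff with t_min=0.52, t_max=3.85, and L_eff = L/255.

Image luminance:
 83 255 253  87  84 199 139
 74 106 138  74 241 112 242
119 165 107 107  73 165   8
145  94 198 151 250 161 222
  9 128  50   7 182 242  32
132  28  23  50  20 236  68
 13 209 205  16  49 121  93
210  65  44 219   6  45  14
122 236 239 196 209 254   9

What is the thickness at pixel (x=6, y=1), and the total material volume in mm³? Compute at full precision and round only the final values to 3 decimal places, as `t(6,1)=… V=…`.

t(6,1)=0.690 V=341.337

span = t_max - t_min = 3.85 - 0.52 = 3.330
L(6,1) = 242, L_eff = 242/255 = 0.949020
t(6,1) = 3.85 - 3.330·0.949020 = 0.690
Σt over all 9·7 pixels = 298053/2125 ≈ 140.2602353
V = pitch²·Σt = 1.56²·298053/2125 = 341.337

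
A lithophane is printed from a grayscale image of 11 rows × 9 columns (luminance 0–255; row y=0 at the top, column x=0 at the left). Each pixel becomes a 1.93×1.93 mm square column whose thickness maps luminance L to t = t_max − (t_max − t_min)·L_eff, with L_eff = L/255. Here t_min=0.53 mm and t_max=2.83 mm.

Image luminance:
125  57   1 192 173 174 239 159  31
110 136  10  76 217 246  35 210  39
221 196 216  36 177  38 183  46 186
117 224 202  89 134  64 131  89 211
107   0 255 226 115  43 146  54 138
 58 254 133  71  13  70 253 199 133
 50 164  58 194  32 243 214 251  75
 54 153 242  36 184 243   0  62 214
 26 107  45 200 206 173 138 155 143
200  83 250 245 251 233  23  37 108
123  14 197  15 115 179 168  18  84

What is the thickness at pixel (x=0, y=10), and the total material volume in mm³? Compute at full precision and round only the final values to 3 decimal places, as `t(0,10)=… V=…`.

span = t_max - t_min = 2.83 - 0.53 = 2.300
L(0,10) = 123, L_eff = 123/255 = 0.482353
t(0,10) = 2.83 - 2.300·0.482353 = 1.721
Σt over all 11·9 pixels = 827969/5100 ≈ 162.3468627
V = pitch²·Σt = 1.93²·827969/5100 = 604.726

t(0,10)=1.721 V=604.726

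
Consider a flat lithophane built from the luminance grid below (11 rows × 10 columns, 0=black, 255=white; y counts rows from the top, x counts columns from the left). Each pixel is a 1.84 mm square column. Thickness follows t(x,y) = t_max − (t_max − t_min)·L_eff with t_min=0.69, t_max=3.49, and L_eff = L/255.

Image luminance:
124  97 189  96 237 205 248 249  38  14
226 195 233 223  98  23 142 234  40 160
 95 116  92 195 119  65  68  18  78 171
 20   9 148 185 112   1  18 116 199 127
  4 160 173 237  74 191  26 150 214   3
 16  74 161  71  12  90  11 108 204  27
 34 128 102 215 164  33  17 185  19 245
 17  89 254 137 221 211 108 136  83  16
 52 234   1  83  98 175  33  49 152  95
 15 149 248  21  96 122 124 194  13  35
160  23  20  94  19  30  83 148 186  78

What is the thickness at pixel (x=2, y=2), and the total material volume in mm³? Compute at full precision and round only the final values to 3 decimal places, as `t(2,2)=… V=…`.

span = t_max - t_min = 3.49 - 0.69 = 2.800
L(2,2) = 92, L_eff = 92/255 = 0.360784
t(2,2) = 3.49 - 2.800·0.360784 = 2.480
Σt over all 11·10 pixels = 211767/850 ≈ 249.1376471
V = pitch²·Σt = 1.84²·211767/850 = 843.480

t(2,2)=2.480 V=843.480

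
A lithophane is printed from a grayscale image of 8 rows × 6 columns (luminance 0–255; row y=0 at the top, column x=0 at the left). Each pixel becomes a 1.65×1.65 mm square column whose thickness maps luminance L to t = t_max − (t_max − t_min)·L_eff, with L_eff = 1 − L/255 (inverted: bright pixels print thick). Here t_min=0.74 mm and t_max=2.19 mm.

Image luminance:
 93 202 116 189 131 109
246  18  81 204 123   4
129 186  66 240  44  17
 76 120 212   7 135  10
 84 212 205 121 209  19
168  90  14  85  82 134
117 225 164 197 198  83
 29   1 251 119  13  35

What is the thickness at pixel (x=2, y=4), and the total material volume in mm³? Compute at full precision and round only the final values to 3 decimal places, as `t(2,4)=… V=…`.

span = t_max - t_min = 2.19 - 0.74 = 1.450
L(2,4) = 205, L_eff = 1 - 205/255 = 0.196078 (inverted)
t(2,4) = 2.19 - 1.450·0.196078 = 1.906
Σt over all 8·6 pixels = 114643/1700 ≈ 67.4370588
V = pitch²·Σt = 1.65²·114643/1700 = 183.597

t(2,4)=1.906 V=183.597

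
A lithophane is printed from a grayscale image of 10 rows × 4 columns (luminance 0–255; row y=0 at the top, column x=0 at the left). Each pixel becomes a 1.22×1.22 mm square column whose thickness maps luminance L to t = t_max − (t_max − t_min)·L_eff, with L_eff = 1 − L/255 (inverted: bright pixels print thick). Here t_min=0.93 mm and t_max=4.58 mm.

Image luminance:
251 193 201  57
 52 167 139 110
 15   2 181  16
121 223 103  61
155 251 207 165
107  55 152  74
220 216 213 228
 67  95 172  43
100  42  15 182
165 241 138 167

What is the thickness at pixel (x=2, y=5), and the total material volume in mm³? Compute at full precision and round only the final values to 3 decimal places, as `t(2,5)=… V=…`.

span = t_max - t_min = 4.58 - 0.93 = 3.650
L(2,5) = 152, L_eff = 1 - 152/255 = 0.403922 (inverted)
t(2,5) = 4.58 - 3.650·0.403922 = 3.106
Σt over all 10·4 pixels = 290573/2550 ≈ 113.9501961
V = pitch²·Σt = 1.22²·290573/2550 = 169.603

t(2,5)=3.106 V=169.603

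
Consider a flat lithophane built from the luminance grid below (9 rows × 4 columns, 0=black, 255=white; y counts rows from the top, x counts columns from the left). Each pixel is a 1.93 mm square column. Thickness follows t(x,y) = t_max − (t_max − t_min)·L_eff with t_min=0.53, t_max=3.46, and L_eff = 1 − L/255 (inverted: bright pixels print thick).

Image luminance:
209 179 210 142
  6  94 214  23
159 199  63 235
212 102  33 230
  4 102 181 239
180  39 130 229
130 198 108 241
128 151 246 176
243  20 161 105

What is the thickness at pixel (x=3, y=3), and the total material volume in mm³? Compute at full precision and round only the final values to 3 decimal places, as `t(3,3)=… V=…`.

span = t_max - t_min = 3.46 - 0.53 = 2.930
L(3,3) = 230, L_eff = 1 - 230/255 = 0.098039 (inverted)
t(3,3) = 3.46 - 2.930·0.098039 = 3.173
Σt over all 9·4 pixels = 120329/1500 ≈ 80.2193333
V = pitch²·Σt = 1.93²·120329/1500 = 298.809

t(3,3)=3.173 V=298.809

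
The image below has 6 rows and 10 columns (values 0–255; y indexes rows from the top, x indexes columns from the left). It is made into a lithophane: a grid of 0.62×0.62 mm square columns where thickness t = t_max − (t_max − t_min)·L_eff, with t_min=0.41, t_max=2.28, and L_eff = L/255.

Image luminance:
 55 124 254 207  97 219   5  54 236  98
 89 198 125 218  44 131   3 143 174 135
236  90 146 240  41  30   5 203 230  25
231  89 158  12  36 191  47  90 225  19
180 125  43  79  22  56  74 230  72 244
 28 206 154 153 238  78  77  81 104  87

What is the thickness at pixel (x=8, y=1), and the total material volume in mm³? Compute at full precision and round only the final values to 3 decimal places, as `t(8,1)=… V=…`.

span = t_max - t_min = 2.28 - 0.41 = 1.870
L(8,1) = 174, L_eff = 174/255 = 0.682353
t(8,1) = 2.28 - 1.870·0.682353 = 1.004
Σt over all 6·10 pixels = 83.384
V = pitch²·Σt = 0.62²·83.384 = 32.053

t(8,1)=1.004 V=32.053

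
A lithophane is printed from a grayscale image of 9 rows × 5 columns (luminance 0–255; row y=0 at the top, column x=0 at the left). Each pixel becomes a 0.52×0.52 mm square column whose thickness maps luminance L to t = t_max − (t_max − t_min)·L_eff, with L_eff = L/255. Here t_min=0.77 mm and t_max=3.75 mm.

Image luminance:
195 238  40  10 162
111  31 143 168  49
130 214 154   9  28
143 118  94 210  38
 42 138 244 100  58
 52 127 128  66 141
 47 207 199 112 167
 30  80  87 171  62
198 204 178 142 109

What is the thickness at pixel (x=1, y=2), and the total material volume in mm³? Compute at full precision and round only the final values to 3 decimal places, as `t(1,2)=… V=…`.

span = t_max - t_min = 3.75 - 0.77 = 2.980
L(1,2) = 214, L_eff = 214/255 = 0.839216
t(1,2) = 3.75 - 2.980·0.839216 = 1.249
Σt over all 9·5 pixels = 2701673/25500 ≈ 105.9479608
V = pitch²·Σt = 0.52²·2701673/25500 = 28.648

t(1,2)=1.249 V=28.648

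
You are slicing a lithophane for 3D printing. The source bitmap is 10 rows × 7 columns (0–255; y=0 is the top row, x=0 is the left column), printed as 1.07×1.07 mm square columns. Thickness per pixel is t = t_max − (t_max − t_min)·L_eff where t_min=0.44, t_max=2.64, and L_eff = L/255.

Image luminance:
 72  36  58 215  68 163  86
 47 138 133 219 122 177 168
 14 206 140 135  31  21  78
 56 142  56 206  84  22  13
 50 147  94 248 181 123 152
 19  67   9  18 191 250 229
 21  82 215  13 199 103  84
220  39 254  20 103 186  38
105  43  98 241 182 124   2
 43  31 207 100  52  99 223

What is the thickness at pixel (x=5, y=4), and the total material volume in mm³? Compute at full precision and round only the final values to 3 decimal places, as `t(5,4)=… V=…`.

t(5,4)=1.579 V=134.424

span = t_max - t_min = 2.64 - 0.44 = 2.200
L(5,4) = 123, L_eff = 123/255 = 0.482353
t(5,4) = 2.64 - 2.200·0.482353 = 1.579
Σt over all 10·7 pixels = 149699/1275 ≈ 117.4109804
V = pitch²·Σt = 1.07²·149699/1275 = 134.424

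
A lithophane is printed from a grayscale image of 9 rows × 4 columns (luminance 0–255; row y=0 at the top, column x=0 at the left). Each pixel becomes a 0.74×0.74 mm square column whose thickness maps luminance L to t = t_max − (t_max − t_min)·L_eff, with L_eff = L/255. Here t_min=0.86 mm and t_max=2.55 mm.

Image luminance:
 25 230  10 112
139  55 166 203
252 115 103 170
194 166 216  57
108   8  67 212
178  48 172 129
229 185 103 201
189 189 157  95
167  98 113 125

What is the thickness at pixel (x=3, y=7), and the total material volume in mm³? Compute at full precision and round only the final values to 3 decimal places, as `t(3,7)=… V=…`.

t(3,7)=1.920 V=32.175

span = t_max - t_min = 2.55 - 0.86 = 1.690
L(3,7) = 95, L_eff = 95/255 = 0.372549
t(3,7) = 2.55 - 1.690·0.372549 = 1.920
Σt over all 9·4 pixels = 249711/4250 ≈ 58.7555294
V = pitch²·Σt = 0.74²·249711/4250 = 32.175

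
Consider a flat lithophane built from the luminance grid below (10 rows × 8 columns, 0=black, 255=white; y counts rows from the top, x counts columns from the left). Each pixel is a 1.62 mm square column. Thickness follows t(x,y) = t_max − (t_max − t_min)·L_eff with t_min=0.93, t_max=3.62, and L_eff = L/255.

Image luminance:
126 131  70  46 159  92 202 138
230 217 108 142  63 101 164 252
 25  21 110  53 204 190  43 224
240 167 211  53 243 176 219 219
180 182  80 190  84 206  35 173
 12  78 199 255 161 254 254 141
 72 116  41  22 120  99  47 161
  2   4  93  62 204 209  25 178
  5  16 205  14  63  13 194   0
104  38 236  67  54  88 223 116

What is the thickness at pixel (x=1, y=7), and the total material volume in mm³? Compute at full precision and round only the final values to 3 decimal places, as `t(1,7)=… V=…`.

span = t_max - t_min = 3.62 - 0.93 = 2.690
L(1,7) = 4, L_eff = 4/255 = 0.015686
t(1,7) = 3.62 - 2.690·0.015686 = 3.578
Σt over all 10·8 pixels = 781839/4250 ≈ 183.9621176
V = pitch²·Σt = 1.62²·781839/4250 = 482.790

t(1,7)=3.578 V=482.790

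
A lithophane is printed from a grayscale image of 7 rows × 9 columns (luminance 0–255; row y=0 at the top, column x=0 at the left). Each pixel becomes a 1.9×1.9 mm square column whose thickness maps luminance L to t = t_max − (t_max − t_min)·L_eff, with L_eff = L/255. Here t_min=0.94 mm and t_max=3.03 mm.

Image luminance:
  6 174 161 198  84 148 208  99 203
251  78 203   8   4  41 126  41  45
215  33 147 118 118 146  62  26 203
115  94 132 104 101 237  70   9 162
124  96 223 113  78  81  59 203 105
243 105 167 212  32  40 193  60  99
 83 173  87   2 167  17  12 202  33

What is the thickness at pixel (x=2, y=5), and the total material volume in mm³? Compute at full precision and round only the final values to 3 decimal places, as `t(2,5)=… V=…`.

span = t_max - t_min = 3.03 - 0.94 = 2.090
L(2,5) = 167, L_eff = 167/255 = 0.654902
t(2,5) = 3.03 - 2.090·0.654902 = 1.661
Σt over all 7·9 pixels = 280607/2125 ≈ 132.0503529
V = pitch²·Σt = 1.9²·280607/2125 = 476.702

t(2,5)=1.661 V=476.702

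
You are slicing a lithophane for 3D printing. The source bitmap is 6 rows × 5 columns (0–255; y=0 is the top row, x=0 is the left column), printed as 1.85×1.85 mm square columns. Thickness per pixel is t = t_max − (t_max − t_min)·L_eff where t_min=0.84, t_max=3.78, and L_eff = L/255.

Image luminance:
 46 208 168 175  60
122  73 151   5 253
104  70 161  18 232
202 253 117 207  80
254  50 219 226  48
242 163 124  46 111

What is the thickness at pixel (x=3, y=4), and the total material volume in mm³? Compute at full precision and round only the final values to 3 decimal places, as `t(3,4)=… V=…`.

span = t_max - t_min = 3.78 - 0.84 = 2.940
L(3,4) = 226, L_eff = 226/255 = 0.886275
t(3,4) = 3.78 - 2.940·0.886275 = 1.174
Σt over all 6·5 pixels = 138369/2125 ≈ 65.1148235
V = pitch²·Σt = 1.85²·138369/2125 = 222.855

t(3,4)=1.174 V=222.855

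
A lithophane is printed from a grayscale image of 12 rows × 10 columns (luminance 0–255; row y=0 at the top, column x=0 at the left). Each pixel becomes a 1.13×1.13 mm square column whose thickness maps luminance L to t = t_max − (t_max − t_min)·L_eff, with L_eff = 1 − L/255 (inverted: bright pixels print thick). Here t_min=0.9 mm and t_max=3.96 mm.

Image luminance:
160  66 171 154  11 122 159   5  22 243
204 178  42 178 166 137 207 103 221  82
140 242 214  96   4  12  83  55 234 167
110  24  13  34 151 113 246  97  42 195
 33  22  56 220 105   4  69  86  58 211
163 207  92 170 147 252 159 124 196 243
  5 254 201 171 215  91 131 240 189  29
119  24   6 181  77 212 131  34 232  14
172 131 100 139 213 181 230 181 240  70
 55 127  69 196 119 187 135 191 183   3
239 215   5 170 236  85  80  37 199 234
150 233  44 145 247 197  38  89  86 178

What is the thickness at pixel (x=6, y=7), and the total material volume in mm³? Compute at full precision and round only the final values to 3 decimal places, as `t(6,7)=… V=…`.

span = t_max - t_min = 3.96 - 0.9 = 3.060
L(6,7) = 131, L_eff = 1 - 131/255 = 0.486275 (inverted)
t(6,7) = 3.96 - 3.060·0.486275 = 2.472
Σt over all 12·10 pixels = 298.86
V = pitch²·Σt = 1.13²·298.86 = 381.614

t(6,7)=2.472 V=381.614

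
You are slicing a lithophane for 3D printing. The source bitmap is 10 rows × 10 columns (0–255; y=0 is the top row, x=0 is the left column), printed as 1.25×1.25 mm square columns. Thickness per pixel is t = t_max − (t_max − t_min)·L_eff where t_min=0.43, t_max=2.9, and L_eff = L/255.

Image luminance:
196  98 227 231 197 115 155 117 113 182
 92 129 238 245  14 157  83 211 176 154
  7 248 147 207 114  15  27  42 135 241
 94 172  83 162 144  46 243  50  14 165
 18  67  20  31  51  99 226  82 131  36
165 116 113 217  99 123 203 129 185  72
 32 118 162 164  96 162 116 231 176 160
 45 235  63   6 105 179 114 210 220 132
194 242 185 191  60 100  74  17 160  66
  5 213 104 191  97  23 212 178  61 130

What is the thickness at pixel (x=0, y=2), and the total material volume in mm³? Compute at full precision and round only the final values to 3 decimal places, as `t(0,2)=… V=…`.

t(0,2)=2.832 V=257.916

span = t_max - t_min = 2.9 - 0.43 = 2.470
L(0,2) = 7, L_eff = 7/255 = 0.027451
t(0,2) = 2.9 - 2.470·0.027451 = 2.832
Σt over all 10·10 pixels = 2104597/12750 ≈ 165.0664314
V = pitch²·Σt = 1.25²·2104597/12750 = 257.916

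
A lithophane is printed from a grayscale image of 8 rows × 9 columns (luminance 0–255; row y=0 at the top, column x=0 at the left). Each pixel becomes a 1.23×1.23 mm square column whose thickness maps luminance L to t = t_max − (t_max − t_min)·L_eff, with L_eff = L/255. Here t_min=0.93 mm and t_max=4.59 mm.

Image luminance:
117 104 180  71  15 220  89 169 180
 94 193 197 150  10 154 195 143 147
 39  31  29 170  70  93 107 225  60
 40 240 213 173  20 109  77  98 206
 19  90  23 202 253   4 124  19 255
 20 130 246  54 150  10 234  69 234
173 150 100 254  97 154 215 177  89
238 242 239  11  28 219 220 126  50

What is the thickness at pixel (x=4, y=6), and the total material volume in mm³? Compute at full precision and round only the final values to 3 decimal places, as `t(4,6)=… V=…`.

span = t_max - t_min = 4.59 - 0.93 = 3.660
L(4,6) = 97, L_eff = 97/255 = 0.380392
t(4,6) = 4.59 - 3.660·0.380392 = 3.198
Σt over all 8·9 pixels = 417217/2125 ≈ 196.3374118
V = pitch²·Σt = 1.23²·417217/2125 = 297.039

t(4,6)=3.198 V=297.039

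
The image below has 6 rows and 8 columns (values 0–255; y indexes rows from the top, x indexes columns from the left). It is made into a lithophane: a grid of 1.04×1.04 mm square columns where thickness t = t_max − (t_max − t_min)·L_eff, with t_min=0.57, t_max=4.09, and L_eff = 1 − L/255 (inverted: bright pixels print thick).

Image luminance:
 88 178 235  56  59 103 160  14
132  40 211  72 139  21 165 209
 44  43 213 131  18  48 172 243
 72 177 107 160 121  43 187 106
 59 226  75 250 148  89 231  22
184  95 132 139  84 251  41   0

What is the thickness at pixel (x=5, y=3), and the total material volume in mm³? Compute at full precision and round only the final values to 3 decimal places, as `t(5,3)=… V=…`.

t(5,3)=1.164 V=116.084

span = t_max - t_min = 4.09 - 0.57 = 3.520
L(5,3) = 43, L_eff = 1 - 43/255 = 0.831373 (inverted)
t(5,3) = 4.09 - 3.520·0.831373 = 1.164
Σt over all 6·8 pixels = 228068/2125 ≈ 107.3261176
V = pitch²·Σt = 1.04²·228068/2125 = 116.084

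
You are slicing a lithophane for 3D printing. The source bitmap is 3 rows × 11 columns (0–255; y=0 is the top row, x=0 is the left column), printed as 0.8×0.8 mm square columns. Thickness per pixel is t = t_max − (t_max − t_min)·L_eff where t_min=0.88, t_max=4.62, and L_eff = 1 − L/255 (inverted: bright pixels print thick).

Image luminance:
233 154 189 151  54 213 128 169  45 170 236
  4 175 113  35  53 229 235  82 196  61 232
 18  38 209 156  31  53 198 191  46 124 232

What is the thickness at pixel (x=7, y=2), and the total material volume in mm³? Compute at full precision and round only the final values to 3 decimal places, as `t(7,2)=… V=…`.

t(7,2)=3.681 V=60.384

span = t_max - t_min = 4.62 - 0.88 = 3.740
L(7,2) = 191, L_eff = 1 - 191/255 = 0.250980 (inverted)
t(7,2) = 4.62 - 3.740·0.250980 = 3.681
Σt over all 3·11 pixels = 70763/750 ≈ 94.3506667
V = pitch²·Σt = 0.8²·70763/750 = 60.384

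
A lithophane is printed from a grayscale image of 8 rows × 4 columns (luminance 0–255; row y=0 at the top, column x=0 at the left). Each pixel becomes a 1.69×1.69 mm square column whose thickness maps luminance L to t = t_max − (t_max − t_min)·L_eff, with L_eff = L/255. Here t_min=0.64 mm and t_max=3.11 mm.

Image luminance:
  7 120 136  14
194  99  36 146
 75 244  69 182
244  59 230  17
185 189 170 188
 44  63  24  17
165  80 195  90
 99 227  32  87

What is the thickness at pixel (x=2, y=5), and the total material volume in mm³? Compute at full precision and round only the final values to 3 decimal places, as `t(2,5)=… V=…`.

t(2,5)=2.878 V=181.132

span = t_max - t_min = 3.11 - 0.64 = 2.470
L(2,5) = 24, L_eff = 24/255 = 0.094118
t(2,5) = 3.11 - 2.470·0.094118 = 2.878
Σt over all 8·4 pixels = 1617191/25500 ≈ 63.4192549
V = pitch²·Σt = 1.69²·1617191/25500 = 181.132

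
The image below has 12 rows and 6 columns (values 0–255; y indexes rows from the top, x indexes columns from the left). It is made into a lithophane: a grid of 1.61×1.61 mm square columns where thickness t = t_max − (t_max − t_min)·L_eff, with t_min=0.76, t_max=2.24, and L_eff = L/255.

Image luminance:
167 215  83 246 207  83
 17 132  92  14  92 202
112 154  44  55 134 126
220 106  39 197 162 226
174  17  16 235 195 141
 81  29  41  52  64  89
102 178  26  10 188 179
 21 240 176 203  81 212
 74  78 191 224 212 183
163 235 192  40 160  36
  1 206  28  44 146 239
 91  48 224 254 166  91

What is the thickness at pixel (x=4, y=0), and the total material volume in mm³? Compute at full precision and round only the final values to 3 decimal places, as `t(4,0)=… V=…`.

span = t_max - t_min = 2.24 - 0.76 = 1.480
L(4,0) = 207, L_eff = 207/255 = 0.811765
t(4,0) = 2.24 - 1.480·0.811765 = 1.039
Σt over all 12·6 pixels = 229241/2125 ≈ 107.8781176
V = pitch²·Σt = 1.61²·229241/2125 = 279.631

t(4,0)=1.039 V=279.631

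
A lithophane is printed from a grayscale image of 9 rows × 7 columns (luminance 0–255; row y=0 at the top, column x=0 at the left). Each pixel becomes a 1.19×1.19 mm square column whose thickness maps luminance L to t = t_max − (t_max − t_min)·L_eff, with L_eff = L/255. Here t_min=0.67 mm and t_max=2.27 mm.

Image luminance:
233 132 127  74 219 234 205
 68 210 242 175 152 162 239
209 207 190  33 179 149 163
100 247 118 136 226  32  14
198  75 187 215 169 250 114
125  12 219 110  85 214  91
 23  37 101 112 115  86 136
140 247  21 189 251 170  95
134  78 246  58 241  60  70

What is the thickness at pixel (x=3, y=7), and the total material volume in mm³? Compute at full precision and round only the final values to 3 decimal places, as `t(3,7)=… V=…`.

span = t_max - t_min = 2.27 - 0.67 = 1.600
L(3,7) = 189, L_eff = 189/255 = 0.741176
t(3,7) = 2.27 - 1.600·0.741176 = 1.084
Σt over all 9·7 pixels = 436583/5100 ≈ 85.6045098
V = pitch²·Σt = 1.19²·436583/5100 = 121.225

t(3,7)=1.084 V=121.225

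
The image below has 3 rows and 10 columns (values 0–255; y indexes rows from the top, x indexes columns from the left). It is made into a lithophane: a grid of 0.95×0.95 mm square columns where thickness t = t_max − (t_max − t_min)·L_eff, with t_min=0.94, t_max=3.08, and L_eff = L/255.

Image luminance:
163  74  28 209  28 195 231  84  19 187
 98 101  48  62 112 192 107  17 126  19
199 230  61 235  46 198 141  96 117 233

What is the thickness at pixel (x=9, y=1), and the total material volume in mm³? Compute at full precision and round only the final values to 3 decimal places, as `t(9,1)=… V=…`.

t(9,1)=2.921 V=55.701

span = t_max - t_min = 3.08 - 0.94 = 2.140
L(9,1) = 19, L_eff = 19/255 = 0.074510
t(9,1) = 3.08 - 2.140·0.074510 = 2.921
Σt over all 3·10 pixels = 393454/6375 ≈ 61.7182745
V = pitch²·Σt = 0.95²·393454/6375 = 55.701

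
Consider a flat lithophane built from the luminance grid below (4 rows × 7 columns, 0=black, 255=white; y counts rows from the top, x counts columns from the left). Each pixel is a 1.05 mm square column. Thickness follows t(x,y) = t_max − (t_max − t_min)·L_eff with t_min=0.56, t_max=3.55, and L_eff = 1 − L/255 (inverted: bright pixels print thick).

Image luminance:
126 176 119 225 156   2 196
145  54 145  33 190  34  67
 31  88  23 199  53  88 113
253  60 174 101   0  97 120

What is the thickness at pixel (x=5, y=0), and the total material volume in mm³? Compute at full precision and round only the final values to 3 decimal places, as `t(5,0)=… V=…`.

t(5,0)=0.583 V=56.948

span = t_max - t_min = 3.55 - 0.56 = 2.990
L(5,0) = 2, L_eff = 1 - 2/255 = 0.992157 (inverted)
t(5,0) = 3.55 - 2.990·0.992157 = 0.583
Σt over all 4·7 pixels = 329293/6375 ≈ 51.6538039
V = pitch²·Σt = 1.05²·329293/6375 = 56.948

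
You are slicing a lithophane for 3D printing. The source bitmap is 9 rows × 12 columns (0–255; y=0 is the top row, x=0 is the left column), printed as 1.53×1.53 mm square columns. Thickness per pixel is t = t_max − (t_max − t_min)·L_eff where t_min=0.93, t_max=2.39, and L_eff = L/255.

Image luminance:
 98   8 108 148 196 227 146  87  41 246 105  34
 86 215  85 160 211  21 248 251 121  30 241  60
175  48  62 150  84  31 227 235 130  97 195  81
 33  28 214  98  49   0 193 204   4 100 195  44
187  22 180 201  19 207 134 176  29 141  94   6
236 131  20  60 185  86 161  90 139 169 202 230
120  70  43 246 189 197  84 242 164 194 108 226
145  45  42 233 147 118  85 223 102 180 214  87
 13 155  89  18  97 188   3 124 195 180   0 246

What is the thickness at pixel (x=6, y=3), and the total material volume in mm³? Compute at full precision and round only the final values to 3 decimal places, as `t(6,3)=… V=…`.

span = t_max - t_min = 2.39 - 0.93 = 1.460
L(6,3) = 193, L_eff = 193/255 = 0.756863
t(6,3) = 2.39 - 1.460·0.756863 = 1.285
Σt over all 9·12 pixels = 762013/4250 ≈ 179.2971765
V = pitch²·Σt = 1.53²·762013/4250 = 419.717

t(6,3)=1.285 V=419.717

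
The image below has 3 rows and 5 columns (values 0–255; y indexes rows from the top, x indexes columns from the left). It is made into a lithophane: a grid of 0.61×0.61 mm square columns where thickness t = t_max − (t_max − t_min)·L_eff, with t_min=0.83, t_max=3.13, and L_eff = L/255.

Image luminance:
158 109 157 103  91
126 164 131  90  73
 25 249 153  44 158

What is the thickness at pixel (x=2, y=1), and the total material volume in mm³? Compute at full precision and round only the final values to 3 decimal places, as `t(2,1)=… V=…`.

span = t_max - t_min = 3.13 - 0.83 = 2.300
L(2,1) = 131, L_eff = 131/255 = 0.513725
t(2,1) = 3.13 - 2.300·0.513725 = 1.948
Σt over all 3·5 pixels = 155219/5100 ≈ 30.4350980
V = pitch²·Σt = 0.61²·155219/5100 = 11.325

t(2,1)=1.948 V=11.325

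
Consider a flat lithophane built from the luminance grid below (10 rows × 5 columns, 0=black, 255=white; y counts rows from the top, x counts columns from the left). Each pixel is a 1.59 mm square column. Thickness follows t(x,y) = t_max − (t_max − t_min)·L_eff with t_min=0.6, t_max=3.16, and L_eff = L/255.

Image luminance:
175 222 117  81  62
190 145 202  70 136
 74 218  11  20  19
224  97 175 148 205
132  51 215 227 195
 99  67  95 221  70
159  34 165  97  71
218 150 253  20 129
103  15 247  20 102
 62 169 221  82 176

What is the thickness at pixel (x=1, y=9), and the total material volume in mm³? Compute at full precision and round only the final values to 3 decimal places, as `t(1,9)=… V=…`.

t(1,9)=1.463 V=235.586

span = t_max - t_min = 3.16 - 0.6 = 2.560
L(1,9) = 169, L_eff = 169/255 = 0.662745
t(1,9) = 3.16 - 2.560·0.662745 = 1.463
Σt over all 10·5 pixels = 198022/2125 ≈ 93.1868235
V = pitch²·Σt = 1.59²·198022/2125 = 235.586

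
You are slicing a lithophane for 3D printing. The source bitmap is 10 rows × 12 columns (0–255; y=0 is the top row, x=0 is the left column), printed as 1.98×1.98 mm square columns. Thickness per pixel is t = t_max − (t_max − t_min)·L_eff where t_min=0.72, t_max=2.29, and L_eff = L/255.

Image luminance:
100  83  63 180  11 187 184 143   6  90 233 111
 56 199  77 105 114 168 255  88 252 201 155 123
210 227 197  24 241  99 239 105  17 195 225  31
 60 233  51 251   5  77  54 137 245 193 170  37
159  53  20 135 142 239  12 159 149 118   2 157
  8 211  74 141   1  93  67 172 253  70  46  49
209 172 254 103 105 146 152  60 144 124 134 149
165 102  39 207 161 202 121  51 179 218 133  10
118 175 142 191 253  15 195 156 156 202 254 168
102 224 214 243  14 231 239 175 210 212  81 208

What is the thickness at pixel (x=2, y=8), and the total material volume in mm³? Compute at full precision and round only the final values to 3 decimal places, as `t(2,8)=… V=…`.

t(2,8)=1.416 V=677.732

span = t_max - t_min = 2.29 - 0.72 = 1.570
L(2,8) = 142, L_eff = 142/255 = 0.556863
t(2,8) = 2.29 - 1.570·0.556863 = 1.416
Σt over all 10·12 pixels = 881653/5100 ≈ 172.8731373
V = pitch²·Σt = 1.98²·881653/5100 = 677.732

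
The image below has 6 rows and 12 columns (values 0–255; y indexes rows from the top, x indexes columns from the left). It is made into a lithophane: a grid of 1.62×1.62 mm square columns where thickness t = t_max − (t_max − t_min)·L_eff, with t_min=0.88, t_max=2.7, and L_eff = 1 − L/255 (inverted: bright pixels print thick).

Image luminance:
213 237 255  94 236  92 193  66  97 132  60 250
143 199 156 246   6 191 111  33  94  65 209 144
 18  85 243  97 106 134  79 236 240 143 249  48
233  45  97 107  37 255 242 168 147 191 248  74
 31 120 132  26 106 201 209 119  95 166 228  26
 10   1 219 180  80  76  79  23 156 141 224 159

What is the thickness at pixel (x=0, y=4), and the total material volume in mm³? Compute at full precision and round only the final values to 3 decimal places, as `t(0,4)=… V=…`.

span = t_max - t_min = 2.7 - 0.88 = 1.820
L(0,4) = 31, L_eff = 1 - 31/255 = 0.878431 (inverted)
t(0,4) = 2.7 - 1.820·0.878431 = 1.101
Σt over all 6·12 pixels = 1704281/12750 ≈ 133.6690980
V = pitch²·Σt = 1.62²·1704281/12750 = 350.801

t(0,4)=1.101 V=350.801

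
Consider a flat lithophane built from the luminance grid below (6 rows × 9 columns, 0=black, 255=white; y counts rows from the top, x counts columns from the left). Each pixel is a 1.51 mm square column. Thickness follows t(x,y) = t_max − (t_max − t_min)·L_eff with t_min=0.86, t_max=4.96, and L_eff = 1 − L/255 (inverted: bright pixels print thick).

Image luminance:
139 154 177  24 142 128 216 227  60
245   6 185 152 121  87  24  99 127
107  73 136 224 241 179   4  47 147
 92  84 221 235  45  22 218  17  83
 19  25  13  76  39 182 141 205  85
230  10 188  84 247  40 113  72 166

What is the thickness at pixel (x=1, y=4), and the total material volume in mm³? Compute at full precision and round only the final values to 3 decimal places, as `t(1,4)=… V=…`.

span = t_max - t_min = 4.96 - 0.86 = 4.100
L(1,4) = 25, L_eff = 1 - 25/255 = 0.901961 (inverted)
t(1,4) = 4.96 - 4.100·0.901961 = 1.262
Σt over all 6·9 pixels = 25451/170 ≈ 149.7117647
V = pitch²·Σt = 1.51²·25451/170 = 341.358

t(1,4)=1.262 V=341.358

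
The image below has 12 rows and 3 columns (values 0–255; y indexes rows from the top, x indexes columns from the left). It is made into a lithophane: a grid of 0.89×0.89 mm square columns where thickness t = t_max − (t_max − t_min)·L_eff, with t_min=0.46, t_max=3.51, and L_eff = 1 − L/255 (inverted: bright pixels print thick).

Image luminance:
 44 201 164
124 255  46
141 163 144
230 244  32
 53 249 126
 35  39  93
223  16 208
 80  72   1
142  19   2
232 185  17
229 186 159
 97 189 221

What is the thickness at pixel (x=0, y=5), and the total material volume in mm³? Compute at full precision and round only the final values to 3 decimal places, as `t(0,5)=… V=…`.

t(0,5)=0.879 V=57.276

span = t_max - t_min = 3.51 - 0.46 = 3.050
L(0,5) = 35, L_eff = 1 - 35/255 = 0.862745 (inverted)
t(0,5) = 3.51 - 3.050·0.862745 = 0.879
Σt over all 12·3 pixels = 368777/5100 ≈ 72.3092157
V = pitch²·Σt = 0.89²·368777/5100 = 57.276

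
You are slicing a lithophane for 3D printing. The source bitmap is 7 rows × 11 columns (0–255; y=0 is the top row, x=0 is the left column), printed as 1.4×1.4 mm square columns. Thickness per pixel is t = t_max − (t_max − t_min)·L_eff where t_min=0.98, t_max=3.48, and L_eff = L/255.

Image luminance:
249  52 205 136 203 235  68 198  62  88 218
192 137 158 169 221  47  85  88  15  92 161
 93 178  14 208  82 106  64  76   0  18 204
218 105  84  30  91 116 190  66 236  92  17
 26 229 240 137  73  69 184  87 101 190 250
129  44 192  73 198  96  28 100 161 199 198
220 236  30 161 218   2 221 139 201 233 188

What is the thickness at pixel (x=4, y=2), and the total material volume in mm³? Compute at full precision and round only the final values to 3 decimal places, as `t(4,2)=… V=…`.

span = t_max - t_min = 3.48 - 0.98 = 2.500
L(4,2) = 82, L_eff = 82/255 = 0.321569
t(4,2) = 3.48 - 2.500·0.321569 = 2.676
Σt over all 7·11 pixels = 213899/1275 ≈ 167.7639216
V = pitch²·Σt = 1.4²·213899/1275 = 328.817

t(4,2)=2.676 V=328.817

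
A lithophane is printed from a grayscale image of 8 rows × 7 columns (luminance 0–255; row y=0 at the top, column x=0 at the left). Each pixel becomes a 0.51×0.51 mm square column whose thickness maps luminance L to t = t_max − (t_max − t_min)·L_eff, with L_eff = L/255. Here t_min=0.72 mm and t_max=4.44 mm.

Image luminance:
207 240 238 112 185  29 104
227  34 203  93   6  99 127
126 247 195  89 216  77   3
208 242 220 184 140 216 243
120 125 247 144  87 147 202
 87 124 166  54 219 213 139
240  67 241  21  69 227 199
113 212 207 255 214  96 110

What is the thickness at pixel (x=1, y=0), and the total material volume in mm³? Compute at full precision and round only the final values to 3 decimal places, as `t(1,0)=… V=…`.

t(1,0)=0.939 V=31.831

span = t_max - t_min = 4.44 - 0.72 = 3.720
L(1,0) = 240, L_eff = 240/255 = 0.941176
t(1,0) = 4.44 - 3.720·0.941176 = 0.939
Σt over all 8·7 pixels = 52011/425 ≈ 122.3788235
V = pitch²·Σt = 0.51²·52011/425 = 31.831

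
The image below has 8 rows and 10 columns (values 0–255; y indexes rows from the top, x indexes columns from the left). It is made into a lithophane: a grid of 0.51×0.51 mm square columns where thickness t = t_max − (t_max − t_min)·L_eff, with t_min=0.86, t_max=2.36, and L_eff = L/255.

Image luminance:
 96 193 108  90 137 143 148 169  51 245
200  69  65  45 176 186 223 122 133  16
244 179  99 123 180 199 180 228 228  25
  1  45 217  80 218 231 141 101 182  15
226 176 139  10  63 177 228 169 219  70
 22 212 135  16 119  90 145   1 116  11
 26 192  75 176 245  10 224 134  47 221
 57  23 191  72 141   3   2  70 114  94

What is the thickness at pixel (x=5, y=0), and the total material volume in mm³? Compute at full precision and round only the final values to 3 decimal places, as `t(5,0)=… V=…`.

t(5,0)=1.519 V=33.819

span = t_max - t_min = 2.36 - 0.86 = 1.500
L(5,0) = 143, L_eff = 143/255 = 0.560784
t(5,0) = 2.36 - 1.500·0.560784 = 1.519
Σt over all 8·10 pixels = 11052/85 ≈ 130.0235294
V = pitch²·Σt = 0.51²·11052/85 = 33.819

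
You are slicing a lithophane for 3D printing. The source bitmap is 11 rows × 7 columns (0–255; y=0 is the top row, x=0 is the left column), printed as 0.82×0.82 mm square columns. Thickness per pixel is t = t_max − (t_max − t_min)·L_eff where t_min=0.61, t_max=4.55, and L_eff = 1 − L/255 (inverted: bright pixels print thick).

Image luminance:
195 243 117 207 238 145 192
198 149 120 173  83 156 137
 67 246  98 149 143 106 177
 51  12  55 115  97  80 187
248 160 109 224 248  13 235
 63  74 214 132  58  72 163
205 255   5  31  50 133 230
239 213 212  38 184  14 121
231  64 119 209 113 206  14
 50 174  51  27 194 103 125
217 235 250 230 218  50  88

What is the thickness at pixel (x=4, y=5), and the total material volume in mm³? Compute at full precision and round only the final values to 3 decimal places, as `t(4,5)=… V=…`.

t(4,5)=1.506 V=144.275

span = t_max - t_min = 4.55 - 0.61 = 3.940
L(4,5) = 58, L_eff = 1 - 58/255 = 0.772549 (inverted)
t(4,5) = 4.55 - 3.940·0.772549 = 1.506
Σt over all 11·7 pixels = 5471453/25500 ≈ 214.5667843
V = pitch²·Σt = 0.82²·5471453/25500 = 144.275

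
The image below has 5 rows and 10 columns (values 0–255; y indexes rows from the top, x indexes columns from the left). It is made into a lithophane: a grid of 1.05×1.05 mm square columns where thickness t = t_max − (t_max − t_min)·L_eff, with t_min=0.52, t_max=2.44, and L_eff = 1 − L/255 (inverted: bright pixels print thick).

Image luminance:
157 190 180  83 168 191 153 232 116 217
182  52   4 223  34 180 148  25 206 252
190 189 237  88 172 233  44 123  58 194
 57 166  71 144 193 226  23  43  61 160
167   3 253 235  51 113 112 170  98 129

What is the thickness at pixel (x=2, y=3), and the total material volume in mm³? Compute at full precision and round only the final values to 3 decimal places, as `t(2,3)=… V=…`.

span = t_max - t_min = 2.44 - 0.52 = 1.920
L(2,3) = 71, L_eff = 1 - 71/255 = 0.721569 (inverted)
t(2,3) = 2.44 - 1.920·0.721569 = 1.055
Σt over all 5·10 pixels = 167186/2125 ≈ 78.6757647
V = pitch²·Σt = 1.05²·167186/2125 = 86.740

t(2,3)=1.055 V=86.740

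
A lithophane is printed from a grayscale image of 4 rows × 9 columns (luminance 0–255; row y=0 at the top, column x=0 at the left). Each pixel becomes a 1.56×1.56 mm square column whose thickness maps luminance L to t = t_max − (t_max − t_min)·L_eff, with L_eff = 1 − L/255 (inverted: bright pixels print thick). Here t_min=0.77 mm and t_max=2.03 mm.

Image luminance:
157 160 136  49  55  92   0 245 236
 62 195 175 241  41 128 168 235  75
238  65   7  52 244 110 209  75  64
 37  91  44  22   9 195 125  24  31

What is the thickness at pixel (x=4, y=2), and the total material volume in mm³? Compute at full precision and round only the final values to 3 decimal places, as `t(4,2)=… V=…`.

span = t_max - t_min = 2.03 - 0.77 = 1.260
L(4,2) = 244, L_eff = 1 - 244/255 = 0.043137 (inverted)
t(4,2) = 2.03 - 1.260·0.043137 = 1.976
Σt over all 4·9 pixels = 101871/2125 ≈ 47.9392941
V = pitch²·Σt = 1.56²·101871/2125 = 116.665

t(4,2)=1.976 V=116.665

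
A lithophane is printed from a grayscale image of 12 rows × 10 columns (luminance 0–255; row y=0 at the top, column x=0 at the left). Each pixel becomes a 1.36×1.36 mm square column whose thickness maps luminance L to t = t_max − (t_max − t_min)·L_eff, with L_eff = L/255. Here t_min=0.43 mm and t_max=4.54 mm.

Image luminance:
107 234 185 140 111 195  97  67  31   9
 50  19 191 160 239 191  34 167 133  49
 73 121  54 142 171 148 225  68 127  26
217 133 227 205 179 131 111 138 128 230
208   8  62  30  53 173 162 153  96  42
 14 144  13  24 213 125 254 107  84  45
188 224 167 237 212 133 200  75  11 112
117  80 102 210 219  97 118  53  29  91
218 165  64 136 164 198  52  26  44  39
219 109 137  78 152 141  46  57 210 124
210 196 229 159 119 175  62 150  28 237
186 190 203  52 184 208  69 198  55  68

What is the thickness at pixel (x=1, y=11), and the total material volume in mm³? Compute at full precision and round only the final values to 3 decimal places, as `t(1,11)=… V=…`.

t(1,11)=1.478 V=551.402

span = t_max - t_min = 4.54 - 0.43 = 4.110
L(1,11) = 190, L_eff = 190/255 = 0.745098
t(1,11) = 4.54 - 4.110·0.745098 = 1.478
Σt over all 12·10 pixels = 506803/1700 ≈ 298.1194118
V = pitch²·Σt = 1.36²·506803/1700 = 551.402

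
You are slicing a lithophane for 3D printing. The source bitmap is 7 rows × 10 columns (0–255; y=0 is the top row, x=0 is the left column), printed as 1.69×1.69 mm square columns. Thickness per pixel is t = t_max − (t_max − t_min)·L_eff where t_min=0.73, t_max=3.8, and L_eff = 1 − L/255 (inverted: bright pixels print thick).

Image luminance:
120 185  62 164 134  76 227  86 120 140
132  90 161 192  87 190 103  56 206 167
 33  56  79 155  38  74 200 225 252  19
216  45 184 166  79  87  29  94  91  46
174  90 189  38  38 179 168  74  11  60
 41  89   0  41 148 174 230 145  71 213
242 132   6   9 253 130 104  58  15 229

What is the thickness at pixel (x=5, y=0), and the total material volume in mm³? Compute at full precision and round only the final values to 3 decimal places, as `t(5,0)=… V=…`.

t(5,0)=1.645 V=428.490

span = t_max - t_min = 3.8 - 0.73 = 3.070
L(5,0) = 76, L_eff = 1 - 76/255 = 0.701961 (inverted)
t(5,0) = 3.8 - 3.070·0.701961 = 1.645
Σt over all 7·10 pixels = 1275223/8500 ≈ 150.0262353
V = pitch²·Σt = 1.69²·1275223/8500 = 428.490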